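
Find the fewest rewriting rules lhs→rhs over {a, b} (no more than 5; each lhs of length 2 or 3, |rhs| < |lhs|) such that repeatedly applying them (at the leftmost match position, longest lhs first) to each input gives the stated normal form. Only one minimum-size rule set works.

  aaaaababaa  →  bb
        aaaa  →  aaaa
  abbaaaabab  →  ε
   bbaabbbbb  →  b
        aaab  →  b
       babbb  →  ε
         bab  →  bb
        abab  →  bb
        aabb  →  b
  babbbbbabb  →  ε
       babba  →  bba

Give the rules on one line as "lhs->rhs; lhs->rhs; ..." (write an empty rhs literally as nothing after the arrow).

ab->b; abb->b; baa->b; bbb->

  | aaaaababaa => aaaababaa => aaababaa => aababaa => ababaa => babaa => bbaa => bb
  | aaaa
  | abbaaaabab => baaaabab => baabab => bbab => bbb => ε
  | bbaabbbbb => bbbbbbb => bbbb => b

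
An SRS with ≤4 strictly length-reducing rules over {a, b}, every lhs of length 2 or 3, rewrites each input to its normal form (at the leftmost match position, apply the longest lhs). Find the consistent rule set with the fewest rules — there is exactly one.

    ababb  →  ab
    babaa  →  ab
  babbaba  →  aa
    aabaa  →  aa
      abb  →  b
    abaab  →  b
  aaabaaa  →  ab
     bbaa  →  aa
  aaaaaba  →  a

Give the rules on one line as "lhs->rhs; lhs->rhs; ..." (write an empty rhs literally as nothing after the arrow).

  | ababb => aabb => ab
  | babaa => abaa => aaa => ab
  | babbaba => abbaba => baba => aba => aa
  | aabaa => aaaa => aba => aa

aaa->ab; abb->b; ba->a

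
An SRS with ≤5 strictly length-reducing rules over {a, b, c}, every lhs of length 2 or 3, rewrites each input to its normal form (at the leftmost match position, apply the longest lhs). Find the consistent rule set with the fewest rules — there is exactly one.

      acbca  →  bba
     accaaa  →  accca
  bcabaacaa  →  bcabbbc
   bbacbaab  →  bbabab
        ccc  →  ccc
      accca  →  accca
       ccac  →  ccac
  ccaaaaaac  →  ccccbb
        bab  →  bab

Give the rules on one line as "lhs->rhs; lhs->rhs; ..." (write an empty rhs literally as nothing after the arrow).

aa->c; aac->bb; cba->b; cbc->ac

  | acbca => aaca => bba
  | accaaa => accca
  | bcabaacaa => bcabbbaa => bcabbbc
  | bbacbaab => bbabab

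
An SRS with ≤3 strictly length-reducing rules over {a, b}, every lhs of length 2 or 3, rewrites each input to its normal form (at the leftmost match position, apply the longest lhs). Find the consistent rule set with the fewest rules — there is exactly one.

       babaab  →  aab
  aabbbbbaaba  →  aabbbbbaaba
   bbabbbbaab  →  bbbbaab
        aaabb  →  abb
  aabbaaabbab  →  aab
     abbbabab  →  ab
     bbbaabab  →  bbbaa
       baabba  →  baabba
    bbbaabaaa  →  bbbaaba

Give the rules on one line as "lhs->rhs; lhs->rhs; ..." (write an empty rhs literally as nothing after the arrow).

aaa->a; bab->

  | babaab => aab
  | aabbbbbaaba
  | bbabbbbaab => bbbbaab
  | aaabb => abb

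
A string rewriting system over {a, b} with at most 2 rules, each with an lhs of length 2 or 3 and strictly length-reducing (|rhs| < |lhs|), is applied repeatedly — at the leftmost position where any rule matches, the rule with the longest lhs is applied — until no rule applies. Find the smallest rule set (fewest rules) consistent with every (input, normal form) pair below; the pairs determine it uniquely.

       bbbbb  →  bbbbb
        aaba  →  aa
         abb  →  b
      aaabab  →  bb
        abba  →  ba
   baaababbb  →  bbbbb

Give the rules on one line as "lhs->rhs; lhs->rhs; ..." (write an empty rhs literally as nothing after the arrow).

  | bbbbb
  | aaba => aa
  | abb => b
  | aaabab => bbab => bb

aaa->b; ab->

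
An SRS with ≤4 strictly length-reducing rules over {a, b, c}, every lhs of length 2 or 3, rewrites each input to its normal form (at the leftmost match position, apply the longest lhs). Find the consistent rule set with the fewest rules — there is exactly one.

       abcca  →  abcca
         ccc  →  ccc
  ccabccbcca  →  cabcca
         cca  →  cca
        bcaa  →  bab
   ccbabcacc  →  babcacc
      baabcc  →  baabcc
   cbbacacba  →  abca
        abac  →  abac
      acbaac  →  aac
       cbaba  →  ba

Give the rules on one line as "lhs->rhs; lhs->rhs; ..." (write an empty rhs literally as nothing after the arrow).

bb->a; caa->ab; cba->; ccb->b

  | abcca
  | ccc
  | ccabccbcca => ccabbcca => ccaacca => cabcca
  | cca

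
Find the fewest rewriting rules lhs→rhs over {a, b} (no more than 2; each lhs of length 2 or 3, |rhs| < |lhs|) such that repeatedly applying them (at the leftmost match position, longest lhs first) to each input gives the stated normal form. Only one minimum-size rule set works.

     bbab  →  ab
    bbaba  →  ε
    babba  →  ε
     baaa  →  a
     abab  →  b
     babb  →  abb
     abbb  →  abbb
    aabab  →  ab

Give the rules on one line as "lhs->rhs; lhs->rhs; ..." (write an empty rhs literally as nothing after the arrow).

  | bbab => bab => ab
  | bbaba => baba => aba => aa => ε
  | babba => abba => aba => aa => ε
  | baaa => aaa => a

aa->; ba->a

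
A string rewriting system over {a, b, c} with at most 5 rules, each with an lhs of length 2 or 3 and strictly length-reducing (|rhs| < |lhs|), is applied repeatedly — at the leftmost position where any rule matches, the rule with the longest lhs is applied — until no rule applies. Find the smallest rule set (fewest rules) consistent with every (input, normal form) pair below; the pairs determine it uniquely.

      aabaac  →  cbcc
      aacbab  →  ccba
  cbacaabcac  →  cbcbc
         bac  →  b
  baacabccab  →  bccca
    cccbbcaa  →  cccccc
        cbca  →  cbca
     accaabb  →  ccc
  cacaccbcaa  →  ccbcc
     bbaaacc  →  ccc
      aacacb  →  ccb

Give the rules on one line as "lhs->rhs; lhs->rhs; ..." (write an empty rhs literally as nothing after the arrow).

  | aabaac => cbaac => cbcc
  | aacbab => ccbab => ccba
  | cbacaabcac => cbaabcac => cbcbcac => cbcbc
  | bac => b

aa->c; ab->a; ac->; bb->c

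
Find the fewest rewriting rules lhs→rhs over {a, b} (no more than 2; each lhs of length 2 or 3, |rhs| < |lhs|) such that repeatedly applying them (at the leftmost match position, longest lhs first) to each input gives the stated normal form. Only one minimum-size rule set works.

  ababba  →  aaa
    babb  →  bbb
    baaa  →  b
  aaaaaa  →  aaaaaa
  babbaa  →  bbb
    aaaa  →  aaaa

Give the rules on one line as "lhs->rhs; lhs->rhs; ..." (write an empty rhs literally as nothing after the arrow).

  | ababba => aabba => aaba => aaa
  | babb => bbb
  | baaa => baa => ba => b
  | aaaaaa

ab->a; ba->b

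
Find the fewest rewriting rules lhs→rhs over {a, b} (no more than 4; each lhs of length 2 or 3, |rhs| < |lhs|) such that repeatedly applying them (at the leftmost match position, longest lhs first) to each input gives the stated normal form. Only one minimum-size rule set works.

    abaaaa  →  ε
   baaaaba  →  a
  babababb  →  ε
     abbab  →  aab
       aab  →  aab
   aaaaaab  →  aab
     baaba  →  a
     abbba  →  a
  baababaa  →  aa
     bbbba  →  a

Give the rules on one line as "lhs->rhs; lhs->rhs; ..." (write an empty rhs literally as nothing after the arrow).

  | abaaaa => aaaa => ba => ε
  | baaaaba => aaaba => bba => a
  | babababb => bababb => babb => bb => ε
  | abbab => aab

aaa->b; ba->; bb->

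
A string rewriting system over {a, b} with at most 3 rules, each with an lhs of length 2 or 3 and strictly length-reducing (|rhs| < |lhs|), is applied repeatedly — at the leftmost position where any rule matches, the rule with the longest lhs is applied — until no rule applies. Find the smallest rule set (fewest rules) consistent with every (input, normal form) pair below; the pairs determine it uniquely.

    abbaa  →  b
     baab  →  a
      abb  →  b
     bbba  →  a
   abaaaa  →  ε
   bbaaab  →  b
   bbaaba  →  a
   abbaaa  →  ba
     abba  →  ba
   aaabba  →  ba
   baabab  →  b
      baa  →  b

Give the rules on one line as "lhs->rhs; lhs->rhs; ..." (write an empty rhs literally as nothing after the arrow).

aa->; ab->; bb->a

  | abbaa => baa => b
  | baab => bb => a
  | abb => b
  | bbba => aba => a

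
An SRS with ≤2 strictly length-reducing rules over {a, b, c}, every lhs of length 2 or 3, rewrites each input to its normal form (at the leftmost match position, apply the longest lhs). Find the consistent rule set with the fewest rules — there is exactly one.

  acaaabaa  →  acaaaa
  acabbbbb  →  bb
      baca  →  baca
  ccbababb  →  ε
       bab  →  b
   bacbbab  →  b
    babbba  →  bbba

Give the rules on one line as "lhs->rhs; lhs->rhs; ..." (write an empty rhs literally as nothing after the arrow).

ab->; cb->

  | acaaabaa => acaaaa
  | acabbbbb => acbbbb => abbb => bb
  | baca
  | ccbababb => cababb => cabb => cb => ε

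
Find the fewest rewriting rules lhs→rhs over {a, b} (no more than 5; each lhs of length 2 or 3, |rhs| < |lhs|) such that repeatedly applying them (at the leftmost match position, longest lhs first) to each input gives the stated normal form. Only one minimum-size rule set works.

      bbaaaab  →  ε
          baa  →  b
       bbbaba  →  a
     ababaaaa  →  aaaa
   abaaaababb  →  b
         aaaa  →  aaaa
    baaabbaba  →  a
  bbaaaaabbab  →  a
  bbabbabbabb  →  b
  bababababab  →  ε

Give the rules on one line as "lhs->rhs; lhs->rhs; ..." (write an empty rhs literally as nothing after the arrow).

aab->ab; ab->; ba->b; bb->a

  | bbaaaab => aaaaab => aaaab => aaab => aab => ab => ε
  | baa => ba => b
  | bbbaba => ababa => aba => a
  | ababaaaa => abaaaa => aaaa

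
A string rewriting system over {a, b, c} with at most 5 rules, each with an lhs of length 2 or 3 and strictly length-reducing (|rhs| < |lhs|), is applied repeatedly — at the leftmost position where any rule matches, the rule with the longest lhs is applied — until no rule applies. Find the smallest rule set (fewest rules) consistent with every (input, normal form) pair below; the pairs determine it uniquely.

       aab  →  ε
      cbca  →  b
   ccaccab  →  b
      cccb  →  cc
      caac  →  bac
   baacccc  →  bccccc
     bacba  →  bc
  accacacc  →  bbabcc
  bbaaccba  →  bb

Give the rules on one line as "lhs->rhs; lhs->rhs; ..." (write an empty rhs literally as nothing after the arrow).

  | aab => cb => ε
  | cbca => ca => b
  | ccaccab => cbccab => ccab => cbb => b
  | cccb => cc

aa->c; acc->bb; ca->b; cb->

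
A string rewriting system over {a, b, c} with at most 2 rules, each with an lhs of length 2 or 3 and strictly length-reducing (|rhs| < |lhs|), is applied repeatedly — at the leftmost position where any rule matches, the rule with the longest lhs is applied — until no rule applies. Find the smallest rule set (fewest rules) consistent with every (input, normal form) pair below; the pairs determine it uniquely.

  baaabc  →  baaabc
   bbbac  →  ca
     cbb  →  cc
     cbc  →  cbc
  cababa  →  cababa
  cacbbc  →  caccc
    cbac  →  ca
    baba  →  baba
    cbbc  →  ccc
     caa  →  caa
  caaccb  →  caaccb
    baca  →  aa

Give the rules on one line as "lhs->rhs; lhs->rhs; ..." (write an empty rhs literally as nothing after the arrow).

bac->a; bb->c

  | baaabc
  | bbbac => cbac => ca
  | cbb => cc
  | cbc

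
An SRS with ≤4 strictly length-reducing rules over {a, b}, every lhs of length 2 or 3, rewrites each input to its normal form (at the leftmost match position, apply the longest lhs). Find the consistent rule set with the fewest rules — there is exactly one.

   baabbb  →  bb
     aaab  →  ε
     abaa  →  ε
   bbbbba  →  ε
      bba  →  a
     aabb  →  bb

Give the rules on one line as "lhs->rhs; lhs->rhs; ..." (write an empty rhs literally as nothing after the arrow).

  | baabbb => abbb => bb
  | aaab => ab => ε
  | abaa => aa => ε
  | bbbbba => bbba => ba => ε

aa->; ab->; ba->; bba->a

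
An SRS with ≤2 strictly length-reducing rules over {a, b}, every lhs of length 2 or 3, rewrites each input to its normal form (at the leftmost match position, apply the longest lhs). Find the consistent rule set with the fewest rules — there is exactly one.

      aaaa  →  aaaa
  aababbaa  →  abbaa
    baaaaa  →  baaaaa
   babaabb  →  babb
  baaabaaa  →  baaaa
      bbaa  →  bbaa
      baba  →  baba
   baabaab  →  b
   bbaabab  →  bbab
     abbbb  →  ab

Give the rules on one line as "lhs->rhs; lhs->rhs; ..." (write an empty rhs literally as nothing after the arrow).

aab->; bbb->

  | aaaa
  | aababbaa => abbaa
  | baaaaa
  | babaabb => babb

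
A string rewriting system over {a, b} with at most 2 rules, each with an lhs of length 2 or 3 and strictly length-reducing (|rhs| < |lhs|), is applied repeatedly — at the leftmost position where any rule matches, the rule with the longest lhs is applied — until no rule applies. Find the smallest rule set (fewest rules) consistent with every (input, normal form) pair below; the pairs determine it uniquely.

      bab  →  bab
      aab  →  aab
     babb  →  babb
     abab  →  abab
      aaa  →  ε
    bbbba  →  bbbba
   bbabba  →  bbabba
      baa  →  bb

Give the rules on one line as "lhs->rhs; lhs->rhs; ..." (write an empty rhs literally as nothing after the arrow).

  | bab
  | aab
  | babb
  | abab

aaa->; baa->bb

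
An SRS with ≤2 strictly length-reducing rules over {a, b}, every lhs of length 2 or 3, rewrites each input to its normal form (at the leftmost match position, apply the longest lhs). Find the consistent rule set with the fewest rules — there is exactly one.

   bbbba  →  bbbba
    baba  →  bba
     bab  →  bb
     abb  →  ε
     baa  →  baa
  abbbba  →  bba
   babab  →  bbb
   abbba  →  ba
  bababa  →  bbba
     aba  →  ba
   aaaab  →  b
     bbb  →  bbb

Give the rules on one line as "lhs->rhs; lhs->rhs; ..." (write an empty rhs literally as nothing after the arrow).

  | bbbba
  | baba => bba
  | bab => bb
  | abb => ε

ab->b; abb->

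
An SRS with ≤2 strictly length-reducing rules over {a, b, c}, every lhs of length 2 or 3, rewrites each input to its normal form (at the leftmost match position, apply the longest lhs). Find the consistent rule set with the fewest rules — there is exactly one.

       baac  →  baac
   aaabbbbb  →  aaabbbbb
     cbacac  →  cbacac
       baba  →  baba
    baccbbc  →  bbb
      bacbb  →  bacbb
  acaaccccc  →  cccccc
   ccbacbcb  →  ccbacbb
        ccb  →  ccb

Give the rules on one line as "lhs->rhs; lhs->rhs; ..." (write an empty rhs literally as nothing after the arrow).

  | baac
  | aaabbbbb
  | cbacac
  | baba

acc->cc; bc->b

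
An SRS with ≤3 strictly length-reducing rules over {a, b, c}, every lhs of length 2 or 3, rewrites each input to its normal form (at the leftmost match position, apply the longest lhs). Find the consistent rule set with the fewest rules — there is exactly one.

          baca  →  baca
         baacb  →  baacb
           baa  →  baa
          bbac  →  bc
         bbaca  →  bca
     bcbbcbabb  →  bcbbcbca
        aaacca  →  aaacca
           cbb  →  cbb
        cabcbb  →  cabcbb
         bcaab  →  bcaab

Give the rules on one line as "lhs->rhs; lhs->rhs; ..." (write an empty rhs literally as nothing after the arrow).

  | baca
  | baacb
  | baa
  | bbac => bc

abb->ca; bba->b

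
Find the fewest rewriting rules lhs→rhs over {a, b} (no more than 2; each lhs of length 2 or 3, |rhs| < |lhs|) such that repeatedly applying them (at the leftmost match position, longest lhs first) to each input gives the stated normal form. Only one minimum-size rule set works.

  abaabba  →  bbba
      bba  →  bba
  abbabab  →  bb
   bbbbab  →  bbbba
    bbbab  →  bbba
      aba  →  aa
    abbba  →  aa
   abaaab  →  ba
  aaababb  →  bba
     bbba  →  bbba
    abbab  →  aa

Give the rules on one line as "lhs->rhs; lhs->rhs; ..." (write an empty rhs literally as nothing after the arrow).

  | abaabba => aaabba => bbba
  | bba
  | abbabab => ababab => aabab => aaab => bb
  | bbbbab => bbbba

aaa->b; ab->a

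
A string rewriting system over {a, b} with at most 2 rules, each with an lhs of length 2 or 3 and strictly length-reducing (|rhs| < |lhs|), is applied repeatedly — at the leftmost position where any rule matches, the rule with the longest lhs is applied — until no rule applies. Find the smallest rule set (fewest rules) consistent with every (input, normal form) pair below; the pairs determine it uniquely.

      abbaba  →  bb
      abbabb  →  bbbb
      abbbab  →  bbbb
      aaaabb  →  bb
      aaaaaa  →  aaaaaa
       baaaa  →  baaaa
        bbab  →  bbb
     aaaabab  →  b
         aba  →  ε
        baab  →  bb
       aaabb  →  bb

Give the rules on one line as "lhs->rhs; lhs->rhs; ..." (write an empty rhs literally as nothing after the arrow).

ab->b; aba->

  | abbaba => bbaba => bb
  | abbabb => bbabb => bbbb
  | abbbab => bbbab => bbbb
  | aaaabb => aaabb => aabb => abb => bb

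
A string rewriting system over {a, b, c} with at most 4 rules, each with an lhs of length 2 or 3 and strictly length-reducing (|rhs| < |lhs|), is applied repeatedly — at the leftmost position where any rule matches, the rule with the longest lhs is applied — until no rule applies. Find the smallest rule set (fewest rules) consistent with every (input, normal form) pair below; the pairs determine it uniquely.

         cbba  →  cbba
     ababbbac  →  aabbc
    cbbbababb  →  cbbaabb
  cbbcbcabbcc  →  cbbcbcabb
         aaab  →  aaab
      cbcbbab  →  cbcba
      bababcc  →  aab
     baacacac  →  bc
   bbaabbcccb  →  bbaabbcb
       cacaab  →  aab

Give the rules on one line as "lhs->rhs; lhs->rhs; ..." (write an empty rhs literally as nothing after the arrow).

ac->c; bab->a; cc->

  | cbba
  | ababbbac => aabbac => aabbc
  | cbbbababb => cbbaabb
  | cbbcbcabbcc => cbbcbcabb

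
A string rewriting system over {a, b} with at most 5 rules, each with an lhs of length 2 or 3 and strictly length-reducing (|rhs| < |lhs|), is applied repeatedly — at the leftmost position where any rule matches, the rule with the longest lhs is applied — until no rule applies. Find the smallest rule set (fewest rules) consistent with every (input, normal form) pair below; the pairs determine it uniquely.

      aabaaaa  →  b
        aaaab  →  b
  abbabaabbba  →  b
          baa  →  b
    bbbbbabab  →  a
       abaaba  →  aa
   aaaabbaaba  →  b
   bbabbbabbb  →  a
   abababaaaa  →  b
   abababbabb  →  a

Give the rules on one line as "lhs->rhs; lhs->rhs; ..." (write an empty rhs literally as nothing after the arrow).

ab->b; ba->b; bb->a; bbb->a

  | aabaaaa => abaaaa => baaaa => baaa => baa => ba => b
  | aaaab => aaab => aab => ab => b
  | abbabaabbba => bbabaabbba => aabaabbba => abaabbba => baabbba => babbba => bbbba => aba => ba => b
  | baa => ba => b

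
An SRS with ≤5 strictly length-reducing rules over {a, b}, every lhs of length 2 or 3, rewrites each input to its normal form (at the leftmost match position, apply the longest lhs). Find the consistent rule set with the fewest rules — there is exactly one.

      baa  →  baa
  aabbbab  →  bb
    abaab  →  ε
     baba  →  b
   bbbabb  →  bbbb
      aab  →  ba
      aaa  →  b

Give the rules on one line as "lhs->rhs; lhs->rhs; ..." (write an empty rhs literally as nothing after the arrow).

aaa->b; aab->ba; ab->; aba->

  | baa
  | aabbbab => babbab => bbab => bb
  | abaab => ab => ε
  | baba => b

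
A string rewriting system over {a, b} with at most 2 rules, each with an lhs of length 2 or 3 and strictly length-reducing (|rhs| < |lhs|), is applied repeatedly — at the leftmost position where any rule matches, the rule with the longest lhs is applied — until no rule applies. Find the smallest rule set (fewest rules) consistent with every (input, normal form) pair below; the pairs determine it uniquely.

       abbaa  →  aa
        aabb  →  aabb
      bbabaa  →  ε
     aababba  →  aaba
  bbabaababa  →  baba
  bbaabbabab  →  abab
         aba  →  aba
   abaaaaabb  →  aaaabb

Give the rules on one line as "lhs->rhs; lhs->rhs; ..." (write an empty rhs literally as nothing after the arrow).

baa->; bba->

  | abbaa => aa
  | aabb
  | bbabaa => baa => ε
  | aababba => aaba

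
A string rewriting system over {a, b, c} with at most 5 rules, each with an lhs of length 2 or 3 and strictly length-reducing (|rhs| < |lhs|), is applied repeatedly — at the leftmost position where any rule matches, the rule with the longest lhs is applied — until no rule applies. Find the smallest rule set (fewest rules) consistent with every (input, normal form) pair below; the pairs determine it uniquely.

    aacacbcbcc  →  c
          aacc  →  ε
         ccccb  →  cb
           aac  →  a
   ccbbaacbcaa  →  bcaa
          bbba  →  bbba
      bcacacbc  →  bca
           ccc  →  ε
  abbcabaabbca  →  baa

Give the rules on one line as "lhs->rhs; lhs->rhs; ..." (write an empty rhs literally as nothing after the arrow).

  | aacacbcbcc => aacbcbcc => abcbcc => cbcc => cac => c
  | aacc => ac => ε
  | ccccb => accb => cb
  | aac => a

ab->; ac->; cbc->ca; cc->a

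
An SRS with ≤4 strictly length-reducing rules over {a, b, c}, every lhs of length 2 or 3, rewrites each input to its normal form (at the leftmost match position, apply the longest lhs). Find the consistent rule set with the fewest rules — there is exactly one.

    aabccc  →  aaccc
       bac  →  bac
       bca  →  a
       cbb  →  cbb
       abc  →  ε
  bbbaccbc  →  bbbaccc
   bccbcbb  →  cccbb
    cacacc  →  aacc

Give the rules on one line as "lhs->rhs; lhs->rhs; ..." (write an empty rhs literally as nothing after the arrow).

  | aabccc => aaccc
  | bac
  | bca => ca => a
  | cbb

aab->aa; abc->; bc->c; ca->a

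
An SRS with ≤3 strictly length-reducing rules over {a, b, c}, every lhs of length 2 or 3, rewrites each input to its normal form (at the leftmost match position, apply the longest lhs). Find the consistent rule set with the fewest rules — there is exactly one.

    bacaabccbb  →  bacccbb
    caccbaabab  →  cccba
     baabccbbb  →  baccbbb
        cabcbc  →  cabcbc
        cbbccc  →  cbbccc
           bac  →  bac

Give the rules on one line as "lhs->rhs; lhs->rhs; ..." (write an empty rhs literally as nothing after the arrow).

  | bacaabccbb => bacaccbb => bacccbb
  | caccbaabab => cccbaabab => cccbaab => cccba
  | baabccbbb => baccbbb
  | cabcbc

aab->a; cac->cc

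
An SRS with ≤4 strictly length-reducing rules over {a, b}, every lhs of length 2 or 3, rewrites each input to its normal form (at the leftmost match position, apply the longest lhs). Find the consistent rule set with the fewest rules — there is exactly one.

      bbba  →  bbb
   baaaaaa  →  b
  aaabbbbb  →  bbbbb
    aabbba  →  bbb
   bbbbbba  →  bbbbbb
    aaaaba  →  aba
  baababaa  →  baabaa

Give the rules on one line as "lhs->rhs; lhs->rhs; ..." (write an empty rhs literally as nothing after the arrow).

  | bbba => bbb
  | baaaaaa => baaa => b
  | aaabbbbb => bbbbb
  | aabbba => abbba => bbba => bbb

aaa->; abb->bb; bab->b; bba->bb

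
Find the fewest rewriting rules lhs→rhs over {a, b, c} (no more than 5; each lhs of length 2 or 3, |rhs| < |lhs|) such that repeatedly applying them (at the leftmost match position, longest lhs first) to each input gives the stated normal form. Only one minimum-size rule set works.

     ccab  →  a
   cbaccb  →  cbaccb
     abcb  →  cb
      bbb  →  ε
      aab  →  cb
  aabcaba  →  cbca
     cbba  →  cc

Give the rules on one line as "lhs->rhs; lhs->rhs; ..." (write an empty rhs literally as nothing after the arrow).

  | ccab => bb => a
  | cbaccb
  | abcb => cb
  | bbb => ab => ε

aa->c; ab->; bb->a; cca->b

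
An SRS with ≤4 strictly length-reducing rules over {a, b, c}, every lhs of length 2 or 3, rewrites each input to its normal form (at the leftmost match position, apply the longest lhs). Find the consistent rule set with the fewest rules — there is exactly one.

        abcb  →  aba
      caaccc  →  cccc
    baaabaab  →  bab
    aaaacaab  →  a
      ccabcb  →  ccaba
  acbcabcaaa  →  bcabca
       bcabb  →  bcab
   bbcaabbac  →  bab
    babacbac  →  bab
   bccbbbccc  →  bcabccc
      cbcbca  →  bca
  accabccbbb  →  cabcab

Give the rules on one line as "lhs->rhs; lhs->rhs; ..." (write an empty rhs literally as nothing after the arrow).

  | abcb => aba
  | caaccc => cccc
  | baaabaab => babaab => babb => bab
  | aaaacaab => aacaab => caab => cb => a

aa->; ac->; bb->b; cb->a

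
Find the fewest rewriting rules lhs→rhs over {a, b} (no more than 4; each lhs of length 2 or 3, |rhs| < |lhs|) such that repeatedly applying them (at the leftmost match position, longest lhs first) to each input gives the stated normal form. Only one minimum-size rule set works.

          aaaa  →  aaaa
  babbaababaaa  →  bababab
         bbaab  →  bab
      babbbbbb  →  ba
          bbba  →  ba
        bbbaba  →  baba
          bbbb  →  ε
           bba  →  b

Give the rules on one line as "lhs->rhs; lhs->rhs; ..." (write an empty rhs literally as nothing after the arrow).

baa->bb; bb->; bba->b

  | aaaa
  | babbaababaaa => babababaaa => babababba => bababab
  | bbaab => bab
  | babbbbbb => babbbb => babb => ba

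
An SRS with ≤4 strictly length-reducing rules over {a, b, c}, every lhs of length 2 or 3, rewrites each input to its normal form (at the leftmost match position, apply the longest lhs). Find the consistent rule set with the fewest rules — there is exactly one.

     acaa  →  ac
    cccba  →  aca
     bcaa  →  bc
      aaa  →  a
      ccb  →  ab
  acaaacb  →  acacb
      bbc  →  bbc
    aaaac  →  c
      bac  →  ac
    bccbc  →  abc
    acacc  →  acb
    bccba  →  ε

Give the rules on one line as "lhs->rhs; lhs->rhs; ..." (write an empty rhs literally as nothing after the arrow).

aa->; acc->b; ba->a; cc->a

  | acaa => ac
  | cccba => acba => aca
  | bcaa => bc
  | aaa => a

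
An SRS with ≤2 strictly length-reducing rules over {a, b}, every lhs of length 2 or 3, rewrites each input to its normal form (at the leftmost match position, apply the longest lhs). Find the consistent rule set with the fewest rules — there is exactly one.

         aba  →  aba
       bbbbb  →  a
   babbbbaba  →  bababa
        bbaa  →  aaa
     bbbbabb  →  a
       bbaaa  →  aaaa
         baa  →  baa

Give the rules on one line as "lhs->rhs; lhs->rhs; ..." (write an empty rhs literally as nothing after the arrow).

aab->a; bb->a

  | aba
  | bbbbb => abbb => aab => a
  | babbbbaba => baabbaba => bababa
  | bbaa => aaa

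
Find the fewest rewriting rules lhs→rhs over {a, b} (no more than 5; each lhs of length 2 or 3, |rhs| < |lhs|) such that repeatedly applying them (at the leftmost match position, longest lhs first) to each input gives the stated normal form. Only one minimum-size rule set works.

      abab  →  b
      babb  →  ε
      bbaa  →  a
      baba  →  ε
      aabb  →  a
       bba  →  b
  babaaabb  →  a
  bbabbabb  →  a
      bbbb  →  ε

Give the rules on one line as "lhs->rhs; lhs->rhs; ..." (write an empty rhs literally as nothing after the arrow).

  | abab => aab => b
  | babb => abb => aa => ε
  | bbaa => ba => a
  | baba => aba => aa => ε

aa->; ba->a; bb->a; bba->b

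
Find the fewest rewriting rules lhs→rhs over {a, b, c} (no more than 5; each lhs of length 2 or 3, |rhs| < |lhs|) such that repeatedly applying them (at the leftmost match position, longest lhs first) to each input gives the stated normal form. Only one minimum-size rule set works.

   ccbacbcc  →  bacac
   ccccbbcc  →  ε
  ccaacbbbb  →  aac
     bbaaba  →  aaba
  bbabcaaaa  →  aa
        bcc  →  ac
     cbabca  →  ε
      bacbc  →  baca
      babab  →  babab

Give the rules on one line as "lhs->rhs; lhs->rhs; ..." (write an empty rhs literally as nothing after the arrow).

aaa->bc; bb->; bc->a; cc->

  | ccbacbcc => bacbcc => bacac
  | ccccbbcc => ccbbcc => bbcc => cc => ε
  | ccaacbbbb => aacbbbb => aacbb => aac
  | bbaaba => aaba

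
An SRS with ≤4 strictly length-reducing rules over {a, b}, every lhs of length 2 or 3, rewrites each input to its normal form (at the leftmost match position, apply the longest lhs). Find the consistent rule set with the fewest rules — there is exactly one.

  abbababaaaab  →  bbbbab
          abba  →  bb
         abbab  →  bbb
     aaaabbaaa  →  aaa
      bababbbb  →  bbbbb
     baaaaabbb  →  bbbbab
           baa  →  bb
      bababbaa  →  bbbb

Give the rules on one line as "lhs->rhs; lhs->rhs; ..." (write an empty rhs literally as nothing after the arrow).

aab->; aba->; abb->ba; baa->bb

  | abbababaaaab => baababaaaab => bbbabaaaab => bbbaaab => bbbbab
  | abba => baa => bb
  | abbab => baab => bbb
  | aaaabbaaa => aabaaa => aaa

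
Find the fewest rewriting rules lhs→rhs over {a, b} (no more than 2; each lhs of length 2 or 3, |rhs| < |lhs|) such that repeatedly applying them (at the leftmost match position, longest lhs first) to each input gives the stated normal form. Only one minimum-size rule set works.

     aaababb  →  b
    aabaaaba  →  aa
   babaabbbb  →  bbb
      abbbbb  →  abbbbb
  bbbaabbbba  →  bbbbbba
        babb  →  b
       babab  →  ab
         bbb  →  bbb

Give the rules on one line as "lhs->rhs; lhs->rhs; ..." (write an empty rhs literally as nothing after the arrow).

aab->; bab->

  | aaababb => aabb => b
  | aabaaaba => aaaba => aa
  | babaabbbb => aabbbb => bbb
  | abbbbb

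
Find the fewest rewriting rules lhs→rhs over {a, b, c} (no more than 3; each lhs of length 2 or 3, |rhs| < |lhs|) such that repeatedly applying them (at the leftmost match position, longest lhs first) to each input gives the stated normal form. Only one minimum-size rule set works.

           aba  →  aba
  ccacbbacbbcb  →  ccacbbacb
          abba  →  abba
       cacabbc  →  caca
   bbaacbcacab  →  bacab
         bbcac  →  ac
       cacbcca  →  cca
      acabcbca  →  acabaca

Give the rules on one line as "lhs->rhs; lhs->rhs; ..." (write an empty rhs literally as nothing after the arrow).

aac->; bbc->; cbc->ac

  | aba
  | ccacbbacbbcb => ccacbbacb
  | abba
  | cacabbc => caca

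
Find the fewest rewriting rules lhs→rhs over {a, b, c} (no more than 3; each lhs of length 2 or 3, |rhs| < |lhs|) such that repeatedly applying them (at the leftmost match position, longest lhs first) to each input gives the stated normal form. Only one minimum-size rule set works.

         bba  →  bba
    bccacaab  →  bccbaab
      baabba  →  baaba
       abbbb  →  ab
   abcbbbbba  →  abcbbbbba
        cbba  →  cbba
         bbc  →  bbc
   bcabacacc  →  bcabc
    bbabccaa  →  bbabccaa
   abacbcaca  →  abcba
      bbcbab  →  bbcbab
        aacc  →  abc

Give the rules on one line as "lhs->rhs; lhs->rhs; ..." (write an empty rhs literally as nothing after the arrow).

  | bba
  | bccacaab => bccbaab
  | baabba => baaba
  | abbbb => abbb => abb => ab

abb->ab; ac->b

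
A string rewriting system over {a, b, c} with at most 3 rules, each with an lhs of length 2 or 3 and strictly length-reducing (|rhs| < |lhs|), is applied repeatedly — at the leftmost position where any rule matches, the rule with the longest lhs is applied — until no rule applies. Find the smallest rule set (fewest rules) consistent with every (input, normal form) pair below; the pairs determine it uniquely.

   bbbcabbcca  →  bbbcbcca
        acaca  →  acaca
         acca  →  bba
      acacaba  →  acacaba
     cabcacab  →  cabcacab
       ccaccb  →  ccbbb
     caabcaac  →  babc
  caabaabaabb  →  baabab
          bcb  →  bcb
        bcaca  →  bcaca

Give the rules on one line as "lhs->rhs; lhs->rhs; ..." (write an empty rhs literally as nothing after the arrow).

  | bbbcabbcca => bbbcbcca
  | acaca
  | acca => bba
  | acacaba

abb->b; acc->bb; caa->ab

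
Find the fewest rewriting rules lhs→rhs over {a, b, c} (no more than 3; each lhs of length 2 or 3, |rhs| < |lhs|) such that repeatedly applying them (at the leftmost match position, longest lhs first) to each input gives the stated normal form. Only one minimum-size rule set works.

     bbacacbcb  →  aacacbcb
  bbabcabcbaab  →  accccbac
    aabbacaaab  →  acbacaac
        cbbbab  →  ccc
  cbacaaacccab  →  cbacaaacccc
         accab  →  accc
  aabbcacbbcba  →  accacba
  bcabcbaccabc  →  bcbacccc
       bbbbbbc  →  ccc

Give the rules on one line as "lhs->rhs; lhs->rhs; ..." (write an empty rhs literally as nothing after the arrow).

  | bbacacbcb => aacacbcb
  | bbabcabcbaab => aabcabcbaab => accabcbaab => accccbaab => accccbac
  | aabbacaaab => acbacaaab => acbacaac
  | cbbbab => cabab => ccab => ccc

ab->c; bb->a; bca->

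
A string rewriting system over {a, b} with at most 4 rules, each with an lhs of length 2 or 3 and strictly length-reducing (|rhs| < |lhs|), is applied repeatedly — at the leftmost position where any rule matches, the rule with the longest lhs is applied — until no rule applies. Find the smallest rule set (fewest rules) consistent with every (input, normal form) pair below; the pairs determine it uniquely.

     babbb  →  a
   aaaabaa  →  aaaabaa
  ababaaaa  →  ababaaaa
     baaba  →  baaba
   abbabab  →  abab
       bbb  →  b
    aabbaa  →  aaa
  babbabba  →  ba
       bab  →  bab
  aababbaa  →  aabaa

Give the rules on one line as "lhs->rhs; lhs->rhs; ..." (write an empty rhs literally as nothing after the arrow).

abb->; bb->a; bbb->b

  | babbb => bb => a
  | aaaabaa
  | ababaaaa
  | baaba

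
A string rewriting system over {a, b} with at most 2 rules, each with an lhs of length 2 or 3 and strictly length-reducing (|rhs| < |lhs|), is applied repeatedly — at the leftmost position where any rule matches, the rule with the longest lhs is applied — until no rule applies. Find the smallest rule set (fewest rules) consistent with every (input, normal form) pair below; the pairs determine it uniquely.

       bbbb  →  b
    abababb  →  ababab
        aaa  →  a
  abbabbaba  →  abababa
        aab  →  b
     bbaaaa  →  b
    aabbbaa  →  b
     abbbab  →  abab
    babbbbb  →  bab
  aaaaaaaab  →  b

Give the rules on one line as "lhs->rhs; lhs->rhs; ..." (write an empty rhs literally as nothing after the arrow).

  | bbbb => bbb => bb => b
  | abababb => ababab
  | aaa => a
  | abbabbaba => ababbaba => abababa

aa->; bb->b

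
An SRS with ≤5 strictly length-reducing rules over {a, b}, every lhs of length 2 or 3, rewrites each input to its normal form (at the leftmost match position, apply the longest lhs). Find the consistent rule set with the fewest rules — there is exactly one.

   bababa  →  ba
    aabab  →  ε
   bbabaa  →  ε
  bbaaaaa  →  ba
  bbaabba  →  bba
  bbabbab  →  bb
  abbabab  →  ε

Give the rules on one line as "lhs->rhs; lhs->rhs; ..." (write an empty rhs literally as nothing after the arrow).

aa->b; ab->b; aba->a; bbb->

  | bababa => baba => ba
  | aabab => bbab => bbb => ε
  | bbabaa => bbaa => bbb => ε
  | bbaaaaa => bbbaaa => aaa => ba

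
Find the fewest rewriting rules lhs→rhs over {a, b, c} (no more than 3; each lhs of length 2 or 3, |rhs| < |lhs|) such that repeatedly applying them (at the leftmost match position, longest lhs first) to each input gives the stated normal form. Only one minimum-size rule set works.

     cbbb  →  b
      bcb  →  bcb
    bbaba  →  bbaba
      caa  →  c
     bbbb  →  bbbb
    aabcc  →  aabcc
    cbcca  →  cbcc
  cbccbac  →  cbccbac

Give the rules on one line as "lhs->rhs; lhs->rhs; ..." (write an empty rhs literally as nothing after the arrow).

  | cbbb => b
  | bcb
  | bbaba
  | caa => ca => c

ca->c; cbb->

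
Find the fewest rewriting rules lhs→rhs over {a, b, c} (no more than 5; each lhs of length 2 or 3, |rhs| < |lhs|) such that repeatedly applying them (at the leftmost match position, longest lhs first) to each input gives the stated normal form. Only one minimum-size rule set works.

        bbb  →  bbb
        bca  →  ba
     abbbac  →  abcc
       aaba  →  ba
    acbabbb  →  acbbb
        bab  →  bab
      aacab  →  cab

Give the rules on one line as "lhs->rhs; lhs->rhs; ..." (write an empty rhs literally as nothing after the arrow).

aa->; bba->c; bca->ba; cba->c

  | bbb
  | bca => ba
  | abbbac => abcc
  | aaba => ba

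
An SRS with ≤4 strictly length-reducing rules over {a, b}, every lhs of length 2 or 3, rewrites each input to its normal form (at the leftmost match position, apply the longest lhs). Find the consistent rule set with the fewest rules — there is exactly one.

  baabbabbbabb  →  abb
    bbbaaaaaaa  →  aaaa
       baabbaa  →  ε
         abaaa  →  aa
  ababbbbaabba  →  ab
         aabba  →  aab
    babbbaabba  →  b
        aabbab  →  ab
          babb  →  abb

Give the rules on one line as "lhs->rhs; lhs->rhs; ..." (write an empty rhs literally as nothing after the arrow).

aba->; ba->; bab->ab

  | baabbabbbabb => abbabbbabb => ababbbabb => bbbabb => bbabb => babb => abb
  | bbbaaaaaaa => bbaaaaaa => baaaaa => aaaa
  | baabbaa => abbaa => aba => ε
  | abaaa => aa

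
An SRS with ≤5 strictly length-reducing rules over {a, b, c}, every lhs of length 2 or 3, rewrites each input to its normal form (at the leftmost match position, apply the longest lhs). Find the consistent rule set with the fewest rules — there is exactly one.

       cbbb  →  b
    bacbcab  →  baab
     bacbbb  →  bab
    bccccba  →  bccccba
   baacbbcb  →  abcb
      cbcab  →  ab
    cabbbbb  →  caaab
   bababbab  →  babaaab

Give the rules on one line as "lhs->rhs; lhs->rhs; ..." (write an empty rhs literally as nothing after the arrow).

aac->; bb->a; cbb->; cbc->

  | cbbb => b
  | bacbcab => baab
  | bacbbb => bab
  | bccccba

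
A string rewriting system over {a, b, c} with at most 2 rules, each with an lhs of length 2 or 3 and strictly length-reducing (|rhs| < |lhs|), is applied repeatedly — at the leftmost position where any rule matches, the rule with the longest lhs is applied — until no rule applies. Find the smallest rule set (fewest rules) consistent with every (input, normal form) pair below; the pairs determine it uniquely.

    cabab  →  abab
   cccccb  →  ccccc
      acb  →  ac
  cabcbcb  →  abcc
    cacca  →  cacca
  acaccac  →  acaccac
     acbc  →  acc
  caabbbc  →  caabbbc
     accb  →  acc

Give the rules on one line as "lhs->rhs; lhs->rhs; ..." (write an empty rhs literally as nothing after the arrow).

cab->ab; cb->c

  | cabab => abab
  | cccccb => ccccc
  | acb => ac
  | cabcbcb => abcbcb => abccb => abcc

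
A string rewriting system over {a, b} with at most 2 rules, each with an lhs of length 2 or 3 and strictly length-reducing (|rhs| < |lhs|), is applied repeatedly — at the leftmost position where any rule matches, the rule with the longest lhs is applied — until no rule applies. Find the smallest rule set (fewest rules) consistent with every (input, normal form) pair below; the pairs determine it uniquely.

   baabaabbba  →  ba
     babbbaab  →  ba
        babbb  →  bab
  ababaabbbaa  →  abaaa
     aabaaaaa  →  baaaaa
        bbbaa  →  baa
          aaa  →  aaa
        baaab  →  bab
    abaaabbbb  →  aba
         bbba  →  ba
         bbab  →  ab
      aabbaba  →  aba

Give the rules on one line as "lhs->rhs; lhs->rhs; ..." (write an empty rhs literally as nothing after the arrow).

  | baabaabbba => bbaabbba => aabbba => bbba => ba
  | babbbaab => babaab => babb => ba
  | babbb => bab
  | ababaabbbaa => ababbbbaa => ababbaa => abaaa

aab->b; bb->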